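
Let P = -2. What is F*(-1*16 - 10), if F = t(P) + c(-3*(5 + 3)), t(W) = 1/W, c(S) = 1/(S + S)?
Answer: 325/24 ≈ 13.542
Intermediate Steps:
c(S) = 1/(2*S)
F = -25/48 (F = 1/(-2) + 1/(2*((-3*(5 + 3)))) = -½ + 1/(2*((-3*8))) = -½ + (½)/(-24) = -½ + (½)*(-1/24) = -½ - 1/48 = -25/48 ≈ -0.52083)
F*(-1*16 - 10) = -25*(-1*16 - 10)/48 = -25*(-16 - 10)/48 = -25/48*(-26) = 325/24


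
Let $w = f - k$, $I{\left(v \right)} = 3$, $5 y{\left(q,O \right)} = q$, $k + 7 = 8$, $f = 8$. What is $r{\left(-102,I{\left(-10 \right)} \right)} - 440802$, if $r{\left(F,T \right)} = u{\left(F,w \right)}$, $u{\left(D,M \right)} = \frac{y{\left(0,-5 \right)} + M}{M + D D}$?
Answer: $- \frac{4589189615}{10411} \approx -4.408 \cdot 10^{5}$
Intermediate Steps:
$k = 1$ ($k = -7 + 8 = 1$)
$y{\left(q,O \right)} = \frac{q}{5}$
$w = 7$ ($w = 8 - 1 = 7$)
$u{\left(D,M \right)} = \frac{M}{M + D^{2}}$ ($u{\left(D,M \right)} = \frac{\frac{1}{5} \cdot 0 + M}{M + D D} = \frac{0 + M}{M + D^{2}} = \frac{M}{M + D^{2}}$)
$r{\left(F,T \right)} = \frac{7}{7 + F^{2}}$
$r{\left(-102,I{\left(-10 \right)} \right)} - 440802 = \frac{7}{7 + \left(-102\right)^{2}} - 440802 = \frac{7}{7 + 10404} - 440802 = \frac{7}{10411} - 440802 = - \frac{4589189615}{10411}$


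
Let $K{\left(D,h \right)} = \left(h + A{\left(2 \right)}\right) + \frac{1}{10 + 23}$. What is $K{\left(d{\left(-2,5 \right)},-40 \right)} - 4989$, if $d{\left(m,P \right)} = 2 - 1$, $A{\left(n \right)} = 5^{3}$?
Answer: $- \frac{161831}{33} \approx -4904.0$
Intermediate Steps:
$A{\left(n \right)} = 125$
$d{\left(m,P \right)} = 1$
$K{\left(D,h \right)} = \frac{4126}{33} + h$ ($K{\left(D,h \right)} = \left(h + 125\right) + \frac{1}{10 + 23} = \left(125 + h\right) + \frac{1}{33} = \frac{4126}{33} + h$)
$K{\left(d{\left(-2,5 \right)},-40 \right)} - 4989 = \left(\frac{4126}{33} - 40\right) - 4989 = \frac{2806}{33} - 4989 = - \frac{161831}{33}$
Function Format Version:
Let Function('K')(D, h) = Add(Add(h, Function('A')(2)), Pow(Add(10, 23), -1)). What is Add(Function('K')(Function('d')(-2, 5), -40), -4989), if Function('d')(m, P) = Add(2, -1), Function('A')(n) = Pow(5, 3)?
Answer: Rational(-161831, 33) ≈ -4904.0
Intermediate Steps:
Function('A')(n) = 125
Function('d')(m, P) = 1
Function('K')(D, h) = Add(Rational(4126, 33), h) (Function('K')(D, h) = Add(Add(h, 125), Pow(Add(10, 23), -1)) = Add(Add(125, h), Pow(33, -1)) = Add(Add(125, h), Rational(1, 33)) = Add(Rational(4126, 33), h))
Add(Function('K')(Function('d')(-2, 5), -40), -4989) = Add(Add(Rational(4126, 33), -40), -4989) = Add(Rational(2806, 33), -4989) = Rational(-161831, 33)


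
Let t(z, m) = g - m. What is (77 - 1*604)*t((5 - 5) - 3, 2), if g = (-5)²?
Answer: -12121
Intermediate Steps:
g = 25
t(z, m) = 25 - m
(77 - 1*604)*t((5 - 5) - 3, 2) = (77 - 1*604)*(25 - 1*2) = (77 - 604)*(25 - 2) = -527*23 = -12121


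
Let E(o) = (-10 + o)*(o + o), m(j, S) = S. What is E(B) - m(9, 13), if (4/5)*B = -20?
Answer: 1737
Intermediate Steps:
B = -25 (B = (5/4)*(-20) = -25)
E(o) = 2*o*(-10 + o) (E(o) = (-10 + o)*(2*o) = 2*o*(-10 + o))
E(B) - m(9, 13) = 2*(-25)*(-10 - 25) - 1*13 = 2*(-25)*(-35) - 13 = 1750 - 13 = 1737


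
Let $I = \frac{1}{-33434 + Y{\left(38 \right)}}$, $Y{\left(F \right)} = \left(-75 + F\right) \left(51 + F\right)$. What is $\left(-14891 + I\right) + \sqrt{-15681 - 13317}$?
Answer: $- \frac{546901758}{36727} + 9 i \sqrt{358} \approx -14891.0 + 170.29 i$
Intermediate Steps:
$I = - \frac{1}{36727}$ ($I = \frac{1}{-33434 - \left(4737 - 1444\right)} = \frac{1}{-33434 - 3293} = \frac{1}{-36727} = - \frac{1}{36727} \approx -2.7228 \cdot 10^{-5}$)
$\left(-14891 + I\right) + \sqrt{-15681 - 13317} = \left(-14891 - \frac{1}{36727}\right) + \sqrt{-15681 - 13317} = - \frac{546901758}{36727} + \sqrt{-28998} = - \frac{546901758}{36727} + 9 i \sqrt{358}$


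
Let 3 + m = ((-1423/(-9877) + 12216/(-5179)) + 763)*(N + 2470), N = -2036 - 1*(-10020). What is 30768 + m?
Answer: 408406167656551/51152983 ≈ 7.9840e+6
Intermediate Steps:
N = 7984 (N = -2036 + 10020 = 7984)
m = 406832292675607/51152983 (m = -3 + ((-1423/(-9877) + 12216/(-5179)) + 763)*(7984 + 2470) = -3 + ((-1423*(-1/9877) + 12216*(-1/5179)) + 763)*10454 = -3 + ((1423/9877 - 12216/5179) + 763)*10454 = -3 + (-113287715/51152983 + 763)*10454 = -3 + (38916438314/51152983)*10454 = -3 + 406832446134556/51152983 = 406832292675607/51152983 ≈ 7.9532e+6)
30768 + m = 30768 + 406832292675607/51152983 = 408406167656551/51152983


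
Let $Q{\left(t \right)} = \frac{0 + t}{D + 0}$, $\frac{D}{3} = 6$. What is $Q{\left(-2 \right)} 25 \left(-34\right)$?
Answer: $\frac{850}{9} \approx 94.444$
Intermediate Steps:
$D = 18$ ($D = 3 \cdot 6 = 18$)
$Q{\left(t \right)} = \frac{t}{18}$ ($Q{\left(t \right)} = \frac{0 + t}{18 + 0} = \frac{t}{18}$)
$Q{\left(-2 \right)} 25 \left(-34\right) = \frac{1}{18} \left(-2\right) 25 \left(-34\right) = \left(- \frac{1}{9}\right) 25 \left(-34\right) = \left(- \frac{25}{9}\right) \left(-34\right) = \frac{850}{9}$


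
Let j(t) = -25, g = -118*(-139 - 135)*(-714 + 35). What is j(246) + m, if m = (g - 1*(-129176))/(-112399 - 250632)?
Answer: 12748477/363031 ≈ 35.117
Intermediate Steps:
g = -21953428 (g = -(-32332)*(-679) = -118*186046 = -21953428)
m = 21824252/363031 (m = (-21953428 - 1*(-129176))/(-112399 - 250632) = (-21953428 + 129176)/(-363031) = -21824252*(-1/363031) = 21824252/363031 ≈ 60.117)
j(246) + m = -25 + 21824252/363031 = 12748477/363031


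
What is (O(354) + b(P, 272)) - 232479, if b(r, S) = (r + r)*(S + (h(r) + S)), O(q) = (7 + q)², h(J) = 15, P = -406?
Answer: -556066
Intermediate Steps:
b(r, S) = 2*r*(15 + 2*S) (b(r, S) = (r + r)*(S + (15 + S)) = (2*r)*(15 + 2*S) = 2*r*(15 + 2*S))
(O(354) + b(P, 272)) - 232479 = ((7 + 354)² + 2*(-406)*(15 + 2*272)) - 232479 = (361² + 2*(-406)*(15 + 544)) - 232479 = (130321 + 2*(-406)*559) - 232479 = (130321 - 453908) - 232479 = -323587 - 232479 = -556066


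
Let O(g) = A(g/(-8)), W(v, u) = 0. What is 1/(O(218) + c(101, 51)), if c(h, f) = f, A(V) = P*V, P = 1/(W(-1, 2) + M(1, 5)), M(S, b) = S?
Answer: 4/95 ≈ 0.042105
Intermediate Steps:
P = 1 (P = 1/(0 + 1) = 1/1 = 1)
A(V) = V (A(V) = 1*V = V)
O(g) = -g/8 (O(g) = g/(-8) = g*(-⅛) = -g/8)
1/(O(218) + c(101, 51)) = 1/(-⅛*218 + 51) = 1/(-109/4 + 51) = 1/(95/4) = 4/95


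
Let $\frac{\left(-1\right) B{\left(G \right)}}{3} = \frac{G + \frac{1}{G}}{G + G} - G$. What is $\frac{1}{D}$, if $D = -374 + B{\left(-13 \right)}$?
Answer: $- \frac{169}{70052} \approx -0.0024125$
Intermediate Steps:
$B{\left(G \right)} = 3 G - \frac{3 \left(G + \frac{1}{G}\right)}{2 G}$ ($B{\left(G \right)} = - 3 \left(\frac{G + \frac{1}{G}}{G + G} - G\right) = - 3 \left(\frac{G + \frac{1}{G}}{2 G} - G\right) = - 3 \left(- G + \frac{G + \frac{1}{G}}{2 G}\right) = 3 G - \frac{3 \left(G + \frac{1}{G}\right)}{2 G}$)
$D = - \frac{70052}{169}$ ($D = -374 - \left(\frac{81}{2} + \frac{3}{338}\right) = -374 - \frac{6846}{169} = - \frac{70052}{169} \approx -414.51$)
$\frac{1}{D} = \frac{1}{- \frac{70052}{169}} = - \frac{169}{70052}$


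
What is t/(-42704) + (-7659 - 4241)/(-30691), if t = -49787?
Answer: 2036190417/1310628464 ≈ 1.5536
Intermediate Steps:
t/(-42704) + (-7659 - 4241)/(-30691) = -49787/(-42704) + (-7659 - 4241)/(-30691) = -49787*(-1/42704) - 11900*(-1/30691) = 49787/42704 + 11900/30691 = 2036190417/1310628464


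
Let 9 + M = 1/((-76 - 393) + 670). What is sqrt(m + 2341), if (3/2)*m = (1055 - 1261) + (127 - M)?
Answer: sqrt(92693227)/201 ≈ 47.899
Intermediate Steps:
M = -1808/201 (M = -9 + 1/((-76 - 393) + 670) = -9 + 1/(-469 + 670) = -9 + 1/201 = -1808/201 ≈ -8.9950)
m = -28142/603 (m = 2*((1055 - 1261) + (127 - 1*(-1808/201)))/3 = 2*(-206 + (127 + 1808/201))/3 = 2*(-206 + 27335/201)/3 = (2/3)*(-14071/201) = -28142/603 ≈ -46.670)
sqrt(m + 2341) = sqrt(-28142/603 + 2341) = sqrt(1383481/603) = sqrt(92693227)/201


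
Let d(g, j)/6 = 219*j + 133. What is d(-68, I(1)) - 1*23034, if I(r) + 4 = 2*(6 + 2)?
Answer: -6468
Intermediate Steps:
I(r) = 12 (I(r) = -4 + 2*(6 + 2) = -4 + 2*8 = -4 + 16 = 12)
d(g, j) = 798 + 1314*j (d(g, j) = 6*(219*j + 133) = 6*(133 + 219*j) = 798 + 1314*j)
d(-68, I(1)) - 1*23034 = (798 + 1314*12) - 1*23034 = (798 + 15768) - 23034 = 16566 - 23034 = -6468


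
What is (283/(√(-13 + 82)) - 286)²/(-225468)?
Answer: -5724013/15557292 + 40469*√69/3889323 ≈ -0.28150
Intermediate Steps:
(283/(√(-13 + 82)) - 286)²/(-225468) = (283/(√69) - 286)²*(-1/225468) = (283*(√69/69) - 286)²*(-1/225468) = (283*√69/69 - 286)²*(-1/225468) = (-286 + 283*√69/69)²*(-1/225468) = -(-286 + 283*√69/69)²/225468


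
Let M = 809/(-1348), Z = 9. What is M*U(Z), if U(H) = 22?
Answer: -8899/674 ≈ -13.203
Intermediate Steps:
M = -809/1348 (M = 809*(-1/1348) = -809/1348 ≈ -0.60015)
M*U(Z) = -809/1348*22 = -8899/674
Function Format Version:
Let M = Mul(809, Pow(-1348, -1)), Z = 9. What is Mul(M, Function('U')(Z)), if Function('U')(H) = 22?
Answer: Rational(-8899, 674) ≈ -13.203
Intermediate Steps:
M = Rational(-809, 1348) (M = Mul(809, Rational(-1, 1348)) = Rational(-809, 1348) ≈ -0.60015)
Mul(M, Function('U')(Z)) = Mul(Rational(-809, 1348), 22) = Rational(-8899, 674)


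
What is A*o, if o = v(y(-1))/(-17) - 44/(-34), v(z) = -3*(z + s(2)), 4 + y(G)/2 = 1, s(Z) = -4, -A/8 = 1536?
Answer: 98304/17 ≈ 5782.6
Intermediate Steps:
A = -12288 (A = -8*1536 = -12288)
y(G) = -6 (y(G) = -8 + 2*1 = -8 + 2 = -6)
v(z) = 12 - 3*z (v(z) = -3*(z - 4) = -3*(-4 + z) = 12 - 3*z)
o = -8/17 (o = (12 - 3*(-6))/(-17) - 44/(-34) = (12 + 18)*(-1/17) - 44*(-1/34) = 30*(-1/17) + 22/17 = -30/17 + 22/17 = -8/17 ≈ -0.47059)
A*o = -12288*(-8/17) = 98304/17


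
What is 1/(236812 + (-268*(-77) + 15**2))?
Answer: 1/257673 ≈ 3.8809e-6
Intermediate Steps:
1/(236812 + (-268*(-77) + 15**2)) = 1/(236812 + (20636 + 225)) = 1/(236812 + 20861) = 1/257673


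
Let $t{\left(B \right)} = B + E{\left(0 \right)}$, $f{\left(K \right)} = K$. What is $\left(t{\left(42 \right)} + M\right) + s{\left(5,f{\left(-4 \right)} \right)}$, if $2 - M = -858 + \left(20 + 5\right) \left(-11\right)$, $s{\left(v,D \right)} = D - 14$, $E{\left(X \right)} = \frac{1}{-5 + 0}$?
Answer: $\frac{5794}{5} \approx 1158.8$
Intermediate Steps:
$E{\left(X \right)} = - \frac{1}{5}$ ($E{\left(X \right)} = \frac{1}{-5} = - \frac{1}{5}$)
$s{\left(v,D \right)} = -14 + D$ ($s{\left(v,D \right)} = D - 14 = -14 + D$)
$t{\left(B \right)} = - \frac{1}{5} + B$ ($t{\left(B \right)} = B - \frac{1}{5} = - \frac{1}{5} + B$)
$M = 1135$ ($M = 2 - \left(-858 + \left(20 + 5\right) \left(-11\right)\right) = 2 - \left(-858 + 25 \left(-11\right)\right) = 2 - \left(-858 - 275\right) = 2 - -1133 = 2 + 1133 = 1135$)
$\left(t{\left(42 \right)} + M\right) + s{\left(5,f{\left(-4 \right)} \right)} = \left(\left(- \frac{1}{5} + 42\right) + 1135\right) - 18 = \left(\frac{209}{5} + 1135\right) - 18 = \frac{5884}{5} - 18 = \frac{5794}{5}$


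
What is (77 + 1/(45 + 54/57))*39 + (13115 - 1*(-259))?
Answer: 4765954/291 ≈ 16378.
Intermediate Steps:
(77 + 1/(45 + 54/57))*39 + (13115 - 1*(-259)) = (77 + 1/(45 + 54*(1/57)))*39 + (13115 + 259) = (77 + 1/(45 + 18/19))*39 + 13374 = (77 + 1/(873/19))*39 + 13374 = (77 + 19/873)*39 + 13374 = (67240/873)*39 + 13374 = 874120/291 + 13374 = 4765954/291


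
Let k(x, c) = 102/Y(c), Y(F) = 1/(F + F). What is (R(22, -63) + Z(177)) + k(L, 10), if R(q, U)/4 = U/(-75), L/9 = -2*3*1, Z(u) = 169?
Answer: 55309/25 ≈ 2212.4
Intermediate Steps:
Y(F) = 1/(2*F)
L = -54 (L = 9*(-2*3*1) = 9*(-6*1) = 9*(-6) = -54)
R(q, U) = -4*U/75 (R(q, U) = 4*(U/(-75)) = 4*(U*(-1/75)) = 4*(-U/75) = -4*U/75)
k(x, c) = 204*c (k(x, c) = 102/((1/(2*c))) = 102*(2*c) = 204*c)
(R(22, -63) + Z(177)) + k(L, 10) = (-4/75*(-63) + 169) + 204*10 = (84/25 + 169) + 2040 = 4309/25 + 2040 = 55309/25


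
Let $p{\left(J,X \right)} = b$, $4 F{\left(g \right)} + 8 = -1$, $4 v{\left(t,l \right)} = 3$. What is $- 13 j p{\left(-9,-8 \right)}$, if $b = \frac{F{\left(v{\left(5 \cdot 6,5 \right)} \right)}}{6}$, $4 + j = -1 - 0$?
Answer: $- \frac{195}{8} \approx -24.375$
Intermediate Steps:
$v{\left(t,l \right)} = \frac{3}{4}$ ($v{\left(t,l \right)} = \frac{1}{4} \cdot 3 = \frac{3}{4}$)
$F{\left(g \right)} = - \frac{9}{4}$ ($F{\left(g \right)} = -2 + \frac{1}{4} \left(-1\right) = -2 - \frac{1}{4} = - \frac{9}{4}$)
$j = -5$ ($j = -4 - 1 = -5$)
$b = - \frac{3}{8}$ ($b = - \frac{9}{4 \cdot 6} = \left(- \frac{9}{4}\right) \frac{1}{6} = - \frac{3}{8} \approx -0.375$)
$p{\left(J,X \right)} = - \frac{3}{8}$
$- 13 j p{\left(-9,-8 \right)} = \left(-13\right) \left(-5\right) \left(- \frac{3}{8}\right) = 65 \left(- \frac{3}{8}\right) = - \frac{195}{8}$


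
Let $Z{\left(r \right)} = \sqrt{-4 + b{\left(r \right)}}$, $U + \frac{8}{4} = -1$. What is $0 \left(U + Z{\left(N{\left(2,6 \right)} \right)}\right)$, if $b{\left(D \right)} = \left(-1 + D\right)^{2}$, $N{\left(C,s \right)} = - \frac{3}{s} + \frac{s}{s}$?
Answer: $0$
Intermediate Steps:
$N{\left(C,s \right)} = 1 - \frac{3}{s}$ ($N{\left(C,s \right)} = - \frac{3}{s} + 1 = 1 - \frac{3}{s}$)
$U = -3$ ($U = -2 - 1 = -3$)
$Z{\left(r \right)} = \sqrt{-4 + \left(-1 + r\right)^{2}}$
$0 \left(U + Z{\left(N{\left(2,6 \right)} \right)}\right) = 0 \left(-3 + \sqrt{-4 + \left(-1 + \frac{-3 + 6}{6}\right)^{2}}\right) = 0 \left(-3 + \sqrt{-4 + \left(-1 + \frac{1}{6} \cdot 3\right)^{2}}\right) = 0 \left(-3 + \sqrt{-4 + \left(-1 + \frac{1}{2}\right)^{2}}\right) = 0 \left(-3 + \sqrt{-4 + \left(- \frac{1}{2}\right)^{2}}\right) = 0 \left(-3 + \sqrt{-4 + \frac{1}{4}}\right) = 0 \left(-3 + \sqrt{- \frac{15}{4}}\right) = 0 \left(-3 + \frac{i \sqrt{15}}{2}\right) = 0$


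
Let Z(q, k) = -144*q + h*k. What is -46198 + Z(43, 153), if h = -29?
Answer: -56827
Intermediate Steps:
Z(q, k) = -144*q - 29*k
-46198 + Z(43, 153) = -46198 + (-144*43 - 29*153) = -46198 + (-6192 - 4437) = -46198 - 10629 = -56827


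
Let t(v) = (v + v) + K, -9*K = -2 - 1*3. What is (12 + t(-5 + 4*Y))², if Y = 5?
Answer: 146689/81 ≈ 1811.0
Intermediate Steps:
K = 5/9 (K = -(-2 - 1*3)/9 = -(-2 - 3)/9 = -⅑*(-5) = 5/9 ≈ 0.55556)
t(v) = 5/9 + 2*v (t(v) = (v + v) + 5/9 = 2*v + 5/9 = 5/9 + 2*v)
(12 + t(-5 + 4*Y))² = (12 + (5/9 + 2*(-5 + 4*5)))² = (12 + (5/9 + 2*(-5 + 20)))² = (12 + (5/9 + 2*15))² = (12 + (5/9 + 30))² = (12 + 275/9)² = (383/9)² = 146689/81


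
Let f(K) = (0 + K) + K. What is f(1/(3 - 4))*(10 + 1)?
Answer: -22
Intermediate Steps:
f(K) = 2*K (f(K) = K + K = 2*K)
f(1/(3 - 4))*(10 + 1) = (2/(3 - 4))*(10 + 1) = (2/(-1))*11 = (2*(-1))*11 = -2*11 = -22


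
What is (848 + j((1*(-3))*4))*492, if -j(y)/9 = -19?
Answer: 501348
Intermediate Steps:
j(y) = 171 (j(y) = -9*(-19) = 171)
(848 + j((1*(-3))*4))*492 = (848 + 171)*492 = 1019*492 = 501348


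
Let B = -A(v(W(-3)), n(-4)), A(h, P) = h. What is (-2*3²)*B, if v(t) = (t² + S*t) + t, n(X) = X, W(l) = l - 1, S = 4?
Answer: -72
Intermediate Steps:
W(l) = -1 + l
v(t) = t² + 5*t (v(t) = (t² + 4*t) + t = t² + 5*t)
B = 4 (B = -(-1 - 3)*(5 + (-1 - 3)) = -(-4)*(5 - 4) = -(-4) = -1*(-4) = 4)
(-2*3²)*B = -2*3²*4 = -2*9*4 = -18*4 = -72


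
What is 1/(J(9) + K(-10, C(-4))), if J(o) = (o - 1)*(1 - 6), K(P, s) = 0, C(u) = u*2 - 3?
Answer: -1/40 ≈ -0.025000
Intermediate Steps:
C(u) = -3 + 2*u (C(u) = 2*u - 3 = -3 + 2*u)
J(o) = 5 - 5*o (J(o) = (-1 + o)*(-5) = 5 - 5*o)
1/(J(9) + K(-10, C(-4))) = 1/((5 - 5*9) + 0) = 1/((5 - 45) + 0) = 1/(-40 + 0) = 1/(-40) = -1/40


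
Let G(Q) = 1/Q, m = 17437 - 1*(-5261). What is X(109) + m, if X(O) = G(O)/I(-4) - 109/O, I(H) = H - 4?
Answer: 19791783/872 ≈ 22697.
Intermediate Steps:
m = 22698 (m = 17437 + 5261 = 22698)
I(H) = -4 + H
X(O) = -873/(8*O) (X(O) = 1/(O*(-4 - 4)) - 109/O = 1/(O*(-8)) - 109/O = -⅛/O - 109/O = -1/(8*O) - 109/O = -873/(8*O))
X(109) + m = -873/8/109 + 22698 = -873/8*1/109 + 22698 = -873/872 + 22698 = 19791783/872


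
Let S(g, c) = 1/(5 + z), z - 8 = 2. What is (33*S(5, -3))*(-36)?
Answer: -396/5 ≈ -79.200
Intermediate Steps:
z = 10 (z = 8 + 2 = 10)
S(g, c) = 1/15 (S(g, c) = 1/(5 + 10) = 1/15)
(33*S(5, -3))*(-36) = (33*(1/15))*(-36) = (11/5)*(-36) = -396/5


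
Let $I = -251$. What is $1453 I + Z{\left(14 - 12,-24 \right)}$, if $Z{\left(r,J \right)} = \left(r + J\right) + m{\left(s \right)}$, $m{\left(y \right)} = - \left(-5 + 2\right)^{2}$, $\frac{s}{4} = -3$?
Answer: $-364734$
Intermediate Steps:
$s = -12$ ($s = 4 \left(-3\right) = -12$)
$m{\left(y \right)} = -9$ ($m{\left(y \right)} = - \left(-3\right)^{2} = \left(-1\right) 9 = -9$)
$Z{\left(r,J \right)} = -9 + J + r$ ($Z{\left(r,J \right)} = \left(r + J\right) - 9 = \left(J + r\right) - 9 = -9 + J + r$)
$1453 I + Z{\left(14 - 12,-24 \right)} = 1453 \left(-251\right) - 31 = -364703 - 31 = -364734$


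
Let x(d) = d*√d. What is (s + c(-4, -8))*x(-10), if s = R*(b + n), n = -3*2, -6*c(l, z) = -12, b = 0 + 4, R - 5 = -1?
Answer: 60*I*√10 ≈ 189.74*I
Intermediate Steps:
R = 4 (R = 5 - 1 = 4)
b = 4
c(l, z) = 2 (c(l, z) = -⅙*(-12) = 2)
n = -6
s = -8 (s = 4*(4 - 6) = 4*(-2) = -8)
x(d) = d^(3/2)
(s + c(-4, -8))*x(-10) = (-8 + 2)*(-10)^(3/2) = -(-60)*I*√10 = 60*I*√10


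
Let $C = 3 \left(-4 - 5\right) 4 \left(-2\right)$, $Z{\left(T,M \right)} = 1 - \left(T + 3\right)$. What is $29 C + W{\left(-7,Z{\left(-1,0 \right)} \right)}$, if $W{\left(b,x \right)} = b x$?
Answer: $6271$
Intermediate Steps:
$Z{\left(T,M \right)} = -2 - T$ ($Z{\left(T,M \right)} = 1 - \left(3 + T\right) = -2 - T$)
$C = 216$ ($C = 3 \left(\left(-9\right) 4\right) \left(-2\right) = 3 \left(-36\right) \left(-2\right) = \left(-108\right) \left(-2\right) = 216$)
$29 C + W{\left(-7,Z{\left(-1,0 \right)} \right)} = 29 \cdot 216 - 7 \left(-2 - -1\right) = 6264 - 7 \left(-2 + 1\right) = 6264 - -7 = 6264 + 7 = 6271$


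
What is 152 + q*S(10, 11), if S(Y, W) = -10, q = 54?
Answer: -388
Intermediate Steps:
152 + q*S(10, 11) = 152 + 54*(-10) = 152 - 540 = -388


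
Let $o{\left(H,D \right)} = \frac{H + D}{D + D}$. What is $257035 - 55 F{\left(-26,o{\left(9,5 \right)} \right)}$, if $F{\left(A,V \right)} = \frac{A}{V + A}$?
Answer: $\frac{31608155}{123} \approx 2.5698 \cdot 10^{5}$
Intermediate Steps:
$o{\left(H,D \right)} = \frac{D + H}{2 D}$
$F{\left(A,V \right)} = \frac{A}{A + V}$
$257035 - 55 F{\left(-26,o{\left(9,5 \right)} \right)} = 257035 - 55 \left(- \frac{26}{-26 + \frac{5 + 9}{2 \cdot 5}}\right) = 257035 - 55 \left(- \frac{26}{-26 + \frac{1}{2} \cdot \frac{1}{5} \cdot 14}\right) = 257035 - 55 \left(- \frac{26}{-26 + \frac{7}{5}}\right) = 257035 - 55 \left(- \frac{26}{- \frac{123}{5}}\right) = 257035 - 55 \left(\left(-26\right) \left(- \frac{5}{123}\right)\right) = 257035 - \frac{7150}{123} = \frac{31608155}{123}$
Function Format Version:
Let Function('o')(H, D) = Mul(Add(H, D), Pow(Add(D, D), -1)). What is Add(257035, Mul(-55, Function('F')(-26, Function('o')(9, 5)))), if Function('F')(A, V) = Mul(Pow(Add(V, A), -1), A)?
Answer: Rational(31608155, 123) ≈ 2.5698e+5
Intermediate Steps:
Function('o')(H, D) = Mul(Rational(1, 2), Pow(D, -1), Add(D, H)) (Function('o')(H, D) = Mul(Add(D, H), Pow(Mul(2, D), -1)) = Mul(Add(D, H), Mul(Rational(1, 2), Pow(D, -1))) = Mul(Rational(1, 2), Pow(D, -1), Add(D, H)))
Function('F')(A, V) = Mul(A, Pow(Add(A, V), -1)) (Function('F')(A, V) = Mul(Pow(Add(A, V), -1), A) = Mul(A, Pow(Add(A, V), -1)))
Add(257035, Mul(-55, Function('F')(-26, Function('o')(9, 5)))) = Add(257035, Mul(-55, Mul(-26, Pow(Add(-26, Mul(Rational(1, 2), Pow(5, -1), Add(5, 9))), -1)))) = Add(257035, Mul(-55, Mul(-26, Pow(Add(-26, Mul(Rational(1, 2), Rational(1, 5), 14)), -1)))) = Add(257035, Mul(-55, Mul(-26, Pow(Add(-26, Rational(7, 5)), -1)))) = Add(257035, Mul(-55, Mul(-26, Pow(Rational(-123, 5), -1)))) = Add(257035, Mul(-55, Mul(-26, Rational(-5, 123)))) = Add(257035, Mul(-55, Rational(130, 123))) = Add(257035, Rational(-7150, 123)) = Rational(31608155, 123)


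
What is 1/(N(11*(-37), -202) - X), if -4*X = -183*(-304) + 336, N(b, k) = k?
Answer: 1/13790 ≈ 7.2516e-5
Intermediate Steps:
X = -13992 (X = -(-183*(-304) + 336)/4 = -(55632 + 336)/4 = -¼*55968 = -13992)
1/(N(11*(-37), -202) - X) = 1/(-202 - 1*(-13992)) = 1/(-202 + 13992) = 1/13790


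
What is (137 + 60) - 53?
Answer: 144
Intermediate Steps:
(137 + 60) - 53 = 197 - 53 = 144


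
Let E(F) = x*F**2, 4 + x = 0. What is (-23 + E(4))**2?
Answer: 7569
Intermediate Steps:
x = -4 (x = -4 + 0 = -4)
E(F) = -4*F**2
(-23 + E(4))**2 = (-23 - 4*4**2)**2 = (-23 - 4*16)**2 = (-23 - 64)**2 = (-87)**2 = 7569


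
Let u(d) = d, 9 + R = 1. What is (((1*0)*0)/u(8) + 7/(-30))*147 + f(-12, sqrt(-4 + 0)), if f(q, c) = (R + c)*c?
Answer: -383/10 - 16*I ≈ -38.3 - 16.0*I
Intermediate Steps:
R = -8 (R = -9 + 1 = -8)
f(q, c) = c*(-8 + c) (f(q, c) = (-8 + c)*c = c*(-8 + c))
(((1*0)*0)/u(8) + 7/(-30))*147 + f(-12, sqrt(-4 + 0)) = (((1*0)*0)/8 + 7/(-30))*147 + sqrt(-4 + 0)*(-8 + sqrt(-4 + 0)) = ((0*0)*(1/8) + 7*(-1/30))*147 + sqrt(-4)*(-8 + sqrt(-4)) = (0*(1/8) - 7/30)*147 + (2*I)*(-8 + 2*I) = (0 - 7/30)*147 + 2*I*(-8 + 2*I) = -7/30*147 + 2*I*(-8 + 2*I) = -343/10 + 2*I*(-8 + 2*I)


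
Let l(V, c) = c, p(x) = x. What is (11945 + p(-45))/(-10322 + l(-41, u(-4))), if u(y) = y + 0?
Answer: -5950/5163 ≈ -1.1524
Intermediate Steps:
u(y) = y
(11945 + p(-45))/(-10322 + l(-41, u(-4))) = (11945 - 45)/(-10322 - 4) = 11900/(-10326) = 11900*(-1/10326) = -5950/5163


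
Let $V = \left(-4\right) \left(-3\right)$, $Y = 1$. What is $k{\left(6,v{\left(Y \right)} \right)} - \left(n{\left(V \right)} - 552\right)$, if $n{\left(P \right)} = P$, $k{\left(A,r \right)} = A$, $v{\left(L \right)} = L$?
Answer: $546$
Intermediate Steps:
$V = 12$
$k{\left(6,v{\left(Y \right)} \right)} - \left(n{\left(V \right)} - 552\right) = 6 - \left(12 - 552\right) = 6 - -540 = 6 + 540 = 546$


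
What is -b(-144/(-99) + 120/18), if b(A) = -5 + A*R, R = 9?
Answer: -749/11 ≈ -68.091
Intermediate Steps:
b(A) = -5 + 9*A (b(A) = -5 + A*9 = -5 + 9*A)
-b(-144/(-99) + 120/18) = -(-5 + 9*(-144/(-99) + 120/18)) = -(-5 + 9*(-144*(-1/99) + 120*(1/18))) = -(-5 + 9*(16/11 + 20/3)) = -(-5 + 9*(268/33)) = -(-5 + 804/11) = -1*749/11 = -749/11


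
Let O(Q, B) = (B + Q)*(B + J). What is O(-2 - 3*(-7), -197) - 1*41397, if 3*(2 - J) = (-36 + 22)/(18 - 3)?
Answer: -303407/45 ≈ -6742.4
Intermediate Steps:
J = 104/45 (J = 2 - (-36 + 22)/(3*(18 - 3)) = 2 - (-14)/(3*15) = 2 - ⅓*(-14/15) = 2 + 14/45 = 104/45 ≈ 2.3111)
O(Q, B) = (104/45 + B)*(B + Q) (O(Q, B) = (B + Q)*(B + 104/45) = (B + Q)*(104/45 + B) = (104/45 + B)*(B + Q))
O(-2 - 3*(-7), -197) - 1*41397 = ((-197)² + (104/45)*(-197) + 104*(-2 - 3*(-7))/45 - 197*(-2 - 3*(-7))) - 1*41397 = (38809 - 20488/45 + 104*(-2 + 21)/45 - 197*(-2 + 21)) - 41397 = (38809 - 20488/45 + (104/45)*19 - 197*19) - 41397 = (38809 - 20488/45 + 1976/45 - 3743) - 41397 = 1559458/45 - 41397 = -303407/45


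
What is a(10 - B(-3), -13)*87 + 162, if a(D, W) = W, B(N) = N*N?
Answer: -969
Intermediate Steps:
B(N) = N²
a(10 - B(-3), -13)*87 + 162 = -13*87 + 162 = -1131 + 162 = -969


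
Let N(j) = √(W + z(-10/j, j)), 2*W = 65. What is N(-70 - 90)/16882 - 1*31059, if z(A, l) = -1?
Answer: -31059 + 3*√14/33764 ≈ -31059.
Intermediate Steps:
W = 65/2 (W = (½)*65 = 65/2 ≈ 32.500)
N(j) = 3*√14/2 (N(j) = √(65/2 - 1) = √(63/2) = 3*√14/2)
N(-70 - 90)/16882 - 1*31059 = (3*√14/2)/16882 - 1*31059 = (3*√14/2)*(1/16882) - 31059 = 3*√14/33764 - 31059 = -31059 + 3*√14/33764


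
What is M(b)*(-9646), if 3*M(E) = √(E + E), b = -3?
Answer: -9646*I*√6/3 ≈ -7875.9*I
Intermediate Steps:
M(E) = √2*√E/3 (M(E) = √(E + E)/3 = √(2*E)/3 = (√2*√E)/3 = √2*√E/3)
M(b)*(-9646) = (√2*√(-3)/3)*(-9646) = (√2*(I*√3)/3)*(-9646) = (I*√6/3)*(-9646) = -9646*I*√6/3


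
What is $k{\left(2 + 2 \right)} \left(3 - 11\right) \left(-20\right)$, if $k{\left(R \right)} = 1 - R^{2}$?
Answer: $-2400$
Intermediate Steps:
$k{\left(2 + 2 \right)} \left(3 - 11\right) \left(-20\right) = \left(1 - \left(2 + 2\right)^{2}\right) \left(3 - 11\right) \left(-20\right) = \left(1 - 4^{2}\right) \left(3 - 11\right) \left(-20\right) = \left(1 - 16\right) \left(-8\right) \left(-20\right) = \left(-15\right) \left(-8\right) \left(-20\right) = 120 \left(-20\right) = -2400$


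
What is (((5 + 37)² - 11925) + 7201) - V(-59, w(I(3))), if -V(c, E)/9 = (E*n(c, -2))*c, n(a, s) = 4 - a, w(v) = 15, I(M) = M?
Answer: -504755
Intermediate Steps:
V(c, E) = -9*E*c*(4 - c) (V(c, E) = -9*E*(4 - c)*c = -9*E*c*(4 - c))
(((5 + 37)² - 11925) + 7201) - V(-59, w(I(3))) = (((5 + 37)² - 11925) + 7201) - 9*15*(-59)*(-4 - 59) = ((42² - 11925) + 7201) - 9*15*(-59)*(-63) = ((1764 - 11925) + 7201) - 1*501795 = (-10161 + 7201) - 501795 = -2960 - 501795 = -504755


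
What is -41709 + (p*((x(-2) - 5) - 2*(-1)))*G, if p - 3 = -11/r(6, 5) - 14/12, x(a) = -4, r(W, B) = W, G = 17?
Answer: -41709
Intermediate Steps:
p = 0 (p = 3 + (-11/6 - 14/12) = 3 + (-11*1/6 - 14*1/12) = 3 + (-11/6 - 7/6) = 3 - 3 = 0)
-41709 + (p*((x(-2) - 5) - 2*(-1)))*G = -41709 + (0*((-4 - 5) - 2*(-1)))*17 = -41709 + (0*(-9 + 2))*17 = -41709 + (0*(-7))*17 = -41709 + 0*17 = -41709 + 0 = -41709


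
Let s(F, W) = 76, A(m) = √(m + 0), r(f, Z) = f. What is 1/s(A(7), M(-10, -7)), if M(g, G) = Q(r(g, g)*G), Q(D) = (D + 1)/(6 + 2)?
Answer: 1/76 ≈ 0.013158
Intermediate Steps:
A(m) = √m
Q(D) = ⅛ + D/8 (Q(D) = (1 + D)/8 = (1 + D)*(⅛) = ⅛ + D/8)
M(g, G) = ⅛ + G*g/8 (M(g, G) = ⅛ + (g*G)/8 = ⅛ + (G*g)/8 = ⅛ + G*g/8)
1/s(A(7), M(-10, -7)) = 1/76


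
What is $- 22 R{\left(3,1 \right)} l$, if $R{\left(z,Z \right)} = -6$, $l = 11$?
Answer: $1452$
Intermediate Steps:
$- 22 R{\left(3,1 \right)} l = \left(-22\right) \left(-6\right) 11 = 132 \cdot 11 = 1452$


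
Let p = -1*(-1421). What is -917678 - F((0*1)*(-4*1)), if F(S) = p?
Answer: -919099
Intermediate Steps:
p = 1421
F(S) = 1421
-917678 - F((0*1)*(-4*1)) = -917678 - 1*1421 = -917678 - 1421 = -919099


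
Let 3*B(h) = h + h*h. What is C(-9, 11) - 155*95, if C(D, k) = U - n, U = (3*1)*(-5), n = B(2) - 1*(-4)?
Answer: -14746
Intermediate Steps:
B(h) = h/3 + h**2/3 (B(h) = (h + h*h)/3 = (h + h**2)/3 = h/3 + h**2/3)
n = 6 (n = (1/3)*2*(1 + 2) - 1*(-4) = (1/3)*2*3 + 4 = 2 + 4 = 6)
U = -15 (U = 3*(-5) = -15)
C(D, k) = -21 (C(D, k) = -15 - 1*6 = -15 - 6 = -21)
C(-9, 11) - 155*95 = -21 - 155*95 = -21 - 14725 = -14746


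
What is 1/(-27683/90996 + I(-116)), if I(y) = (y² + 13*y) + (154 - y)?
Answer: 90996/1111761445 ≈ 8.1848e-5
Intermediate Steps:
I(y) = 154 + y² + 12*y
1/(-27683/90996 + I(-116)) = 1/(-27683/90996 + (154 + (-116)² + 12*(-116))) = 1/(-27683*1/90996 + (154 + 13456 - 1392)) = 1/(-27683/90996 + 12218) = 1/(1111761445/90996) = 90996/1111761445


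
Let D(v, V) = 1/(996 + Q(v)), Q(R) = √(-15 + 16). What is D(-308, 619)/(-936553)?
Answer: -1/933743341 ≈ -1.0710e-9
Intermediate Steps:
Q(R) = 1 (Q(R) = √1 = 1)
D(v, V) = 1/997 (D(v, V) = 1/(996 + 1) = 1/997)
D(-308, 619)/(-936553) = (1/997)/(-936553) = (1/997)*(-1/936553) = -1/933743341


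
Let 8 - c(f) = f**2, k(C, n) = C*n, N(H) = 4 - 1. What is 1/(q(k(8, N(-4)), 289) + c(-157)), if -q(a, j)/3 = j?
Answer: -1/25508 ≈ -3.9203e-5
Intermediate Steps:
N(H) = 3
q(a, j) = -3*j
c(f) = 8 - f**2
1/(q(k(8, N(-4)), 289) + c(-157)) = 1/(-3*289 + (8 - 1*(-157)**2)) = 1/(-867 + (8 - 1*24649)) = 1/(-867 + (8 - 24649)) = 1/(-867 - 24641) = 1/(-25508) = -1/25508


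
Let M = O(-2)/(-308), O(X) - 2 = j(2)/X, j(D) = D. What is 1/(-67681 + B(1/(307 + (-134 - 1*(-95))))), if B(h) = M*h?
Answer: -82544/5586660465 ≈ -1.4775e-5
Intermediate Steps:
O(X) = 2 + 2/X
M = -1/308 (M = (2 + 2/(-2))/(-308) = (2 + 2*(-½))*(-1/308) = (2 - 1)*(-1/308) = 1*(-1/308) = -1/308 ≈ -0.0032468)
B(h) = -h/308
1/(-67681 + B(1/(307 + (-134 - 1*(-95))))) = 1/(-67681 - 1/(308*(307 + (-134 - 1*(-95))))) = 1/(-67681 - 1/(308*(307 + (-134 + 95)))) = 1/(-67681 - 1/(308*(307 - 39))) = 1/(-67681 - 1/308/268) = 1/(-67681 - 1/308*1/268) = 1/(-67681 - 1/82544) = 1/(-5586660465/82544) = -82544/5586660465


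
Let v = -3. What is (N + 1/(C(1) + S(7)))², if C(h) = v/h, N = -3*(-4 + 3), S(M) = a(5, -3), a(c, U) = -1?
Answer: 121/16 ≈ 7.5625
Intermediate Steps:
S(M) = -1
N = 3 (N = -3*(-1) = 3)
C(h) = -3/h
(N + 1/(C(1) + S(7)))² = (3 + 1/(-3/1 - 1))² = (3 + 1/(-3*1 - 1))² = (3 + 1/(-3 - 1))² = (3 + 1/(-4))² = (3 - ¼)² = (11/4)² = 121/16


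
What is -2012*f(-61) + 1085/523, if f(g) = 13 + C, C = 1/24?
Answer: -82334087/3138 ≈ -26238.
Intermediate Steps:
C = 1/24 ≈ 0.041667
f(g) = 313/24 (f(g) = 13 + 1/24 = 313/24)
-2012*f(-61) + 1085/523 = -2012/(1/(313/24)) + 1085/523 = -2012/24/313 + 1085*(1/523) = -2012*313/24 + 1085/523 = -157439/6 + 1085/523 = -82334087/3138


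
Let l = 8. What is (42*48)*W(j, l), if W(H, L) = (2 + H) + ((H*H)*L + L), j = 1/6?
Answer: 20944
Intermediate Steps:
j = ⅙ ≈ 0.16667
W(H, L) = 2 + H + L + L*H² (W(H, L) = (2 + H) + (H²*L + L) = (2 + H) + (L*H² + L) = (2 + H) + (L + L*H²) = 2 + H + L + L*H²)
(42*48)*W(j, l) = (42*48)*(2 + ⅙ + 8 + 8*(⅙)²) = 2016*(2 + ⅙ + 8 + 8*(1/36)) = 2016*(2 + ⅙ + 8 + 2/9) = 2016*(187/18) = 20944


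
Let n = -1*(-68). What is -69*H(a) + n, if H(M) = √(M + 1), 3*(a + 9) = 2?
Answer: 68 - 23*I*√66 ≈ 68.0 - 186.85*I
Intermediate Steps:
a = -25/3 (a = -9 + (⅓)*2 = -9 + ⅔ = -25/3 ≈ -8.3333)
n = 68
H(M) = √(1 + M)
-69*H(a) + n = -69*√(1 - 25/3) + 68 = -23*I*√66 + 68 = 68 - 23*I*√66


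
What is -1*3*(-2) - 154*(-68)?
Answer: 10478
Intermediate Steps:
-1*3*(-2) - 154*(-68) = -3*(-2) + 10472 = 6 + 10472 = 10478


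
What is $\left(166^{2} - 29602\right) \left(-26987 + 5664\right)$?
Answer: $43626858$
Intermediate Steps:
$\left(166^{2} - 29602\right) \left(-26987 + 5664\right) = \left(27556 - 29602\right) \left(-21323\right) = \left(-2046\right) \left(-21323\right) = 43626858$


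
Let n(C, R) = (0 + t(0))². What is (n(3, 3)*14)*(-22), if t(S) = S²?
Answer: 0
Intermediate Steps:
n(C, R) = 0 (n(C, R) = (0 + 0²)² = (0 + 0)² = 0² = 0)
(n(3, 3)*14)*(-22) = (0*14)*(-22) = 0*(-22) = 0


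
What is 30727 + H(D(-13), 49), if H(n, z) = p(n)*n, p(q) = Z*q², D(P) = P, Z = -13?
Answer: 59288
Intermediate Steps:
p(q) = -13*q²
H(n, z) = -13*n³ (H(n, z) = (-13*n²)*n = -13*n³)
30727 + H(D(-13), 49) = 30727 - 13*(-13)³ = 30727 - 13*(-2197) = 30727 + 28561 = 59288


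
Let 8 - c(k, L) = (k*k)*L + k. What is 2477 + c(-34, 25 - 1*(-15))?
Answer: -43721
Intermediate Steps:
c(k, L) = 8 - k - L*k² (c(k, L) = 8 - ((k*k)*L + k) = 8 - (k²*L + k) = 8 - (L*k² + k) = 8 - (k + L*k²) = 8 + (-k - L*k²) = 8 - k - L*k²)
2477 + c(-34, 25 - 1*(-15)) = 2477 + (8 - 1*(-34) - 1*(25 - 1*(-15))*(-34)²) = 2477 + (8 + 34 - 1*(25 + 15)*1156) = 2477 + (8 + 34 - 1*40*1156) = 2477 + (8 + 34 - 46240) = 2477 - 46198 = -43721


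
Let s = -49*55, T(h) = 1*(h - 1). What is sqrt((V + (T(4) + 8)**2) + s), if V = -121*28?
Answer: I*sqrt(5962) ≈ 77.214*I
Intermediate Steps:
T(h) = -1 + h (T(h) = 1*(-1 + h) = -1 + h)
s = -2695
V = -3388
sqrt((V + (T(4) + 8)**2) + s) = sqrt((-3388 + ((-1 + 4) + 8)**2) - 2695) = sqrt((-3388 + (3 + 8)**2) - 2695) = sqrt((-3388 + 11**2) - 2695) = sqrt((-3388 + 121) - 2695) = sqrt(-3267 - 2695) = sqrt(-5962) = I*sqrt(5962)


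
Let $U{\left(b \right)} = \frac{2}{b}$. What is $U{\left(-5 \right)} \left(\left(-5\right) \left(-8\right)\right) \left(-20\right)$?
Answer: $320$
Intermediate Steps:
$U{\left(-5 \right)} \left(\left(-5\right) \left(-8\right)\right) \left(-20\right) = \frac{2}{-5} \left(\left(-5\right) \left(-8\right)\right) \left(-20\right) = 2 \left(- \frac{1}{5}\right) 40 \left(-20\right) = \left(- \frac{2}{5}\right) 40 \left(-20\right) = \left(-16\right) \left(-20\right) = 320$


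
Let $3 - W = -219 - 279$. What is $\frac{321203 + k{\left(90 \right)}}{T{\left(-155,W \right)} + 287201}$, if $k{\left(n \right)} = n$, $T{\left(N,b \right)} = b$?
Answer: $\frac{321293}{287702} \approx 1.1168$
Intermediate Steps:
$W = 501$ ($W = 3 - \left(-219 - 279\right) = 3 - -498 = 3 + 498 = 501$)
$\frac{321203 + k{\left(90 \right)}}{T{\left(-155,W \right)} + 287201} = \frac{321203 + 90}{501 + 287201} = \frac{321293}{287702}$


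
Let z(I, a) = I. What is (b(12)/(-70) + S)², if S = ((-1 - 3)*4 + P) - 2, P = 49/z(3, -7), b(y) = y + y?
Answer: 44521/11025 ≈ 4.0382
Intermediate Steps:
b(y) = 2*y
P = 49/3 ≈ 16.333
S = -5/3 (S = ((-1 - 3)*4 + 49/3) - 2 = (-4*4 + 49/3) - 2 = (-16 + 49/3) - 2 = ⅓ - 2 = -5/3 ≈ -1.6667)
(b(12)/(-70) + S)² = ((2*12)/(-70) - 5/3)² = (24*(-1/70) - 5/3)² = (-12/35 - 5/3)² = (-211/105)² = 44521/11025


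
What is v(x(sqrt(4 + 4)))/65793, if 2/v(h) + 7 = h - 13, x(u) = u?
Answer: -5/3223857 - sqrt(2)/6447714 ≈ -1.7703e-6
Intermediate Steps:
v(h) = 2/(-20 + h) (v(h) = 2/(-7 + (h - 13)) = 2/(-7 + (-13 + h)) = 2/(-20 + h))
v(x(sqrt(4 + 4)))/65793 = (2/(-20 + sqrt(4 + 4)))/65793 = (2/(-20 + sqrt(8)))*(1/65793) = (2/(-20 + 2*sqrt(2)))*(1/65793) = 2/(65793*(-20 + 2*sqrt(2)))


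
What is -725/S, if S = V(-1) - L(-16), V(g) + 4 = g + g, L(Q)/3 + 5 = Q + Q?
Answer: -145/21 ≈ -6.9048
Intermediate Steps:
L(Q) = -15 + 6*Q (L(Q) = -15 + 3*(Q + Q) = -15 + 3*(2*Q) = -15 + 6*Q)
V(g) = -4 + 2*g (V(g) = -4 + (g + g) = -4 + 2*g)
S = 105 (S = (-4 + 2*(-1)) - (-15 + 6*(-16)) = (-4 - 2) - (-15 - 96) = -6 - 1*(-111) = -6 + 111 = 105)
-725/S = -725/105 = -725*1/105 = -145/21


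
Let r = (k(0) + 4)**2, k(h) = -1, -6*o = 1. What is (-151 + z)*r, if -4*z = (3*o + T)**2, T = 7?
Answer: -23265/16 ≈ -1454.1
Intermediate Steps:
o = -1/6 (o = -1/6*1 = -1/6 ≈ -0.16667)
z = -169/16 (z = -(3*(-1/6) + 7)**2/4 = -(-1/2 + 7)**2/4 = -(13/2)**2/4 = -1/4*169/4 = -169/16 ≈ -10.563)
r = 9 (r = (-1 + 4)**2 = 3**2 = 9)
(-151 + z)*r = (-151 - 169/16)*9 = -2585/16*9 = -23265/16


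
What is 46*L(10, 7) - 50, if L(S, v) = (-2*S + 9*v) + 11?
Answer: 2434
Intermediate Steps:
L(S, v) = 11 - 2*S + 9*v
46*L(10, 7) - 50 = 46*(11 - 2*10 + 9*7) - 50 = 46*(11 - 20 + 63) - 50 = 46*54 - 50 = 2484 - 50 = 2434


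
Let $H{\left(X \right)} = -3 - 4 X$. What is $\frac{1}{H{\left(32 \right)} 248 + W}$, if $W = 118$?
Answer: $- \frac{1}{32370} \approx -3.0893 \cdot 10^{-5}$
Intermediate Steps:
$\frac{1}{H{\left(32 \right)} 248 + W} = \frac{1}{\left(-3 - 128\right) 248 + 118} = \frac{1}{\left(-131\right) 248 + 118} = \frac{1}{-32488 + 118} = \frac{1}{-32370} = - \frac{1}{32370}$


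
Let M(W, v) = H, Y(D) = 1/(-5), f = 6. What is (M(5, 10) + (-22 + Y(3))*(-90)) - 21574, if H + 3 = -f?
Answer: -19585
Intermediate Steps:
H = -9 (H = -3 - 1*6 = -3 - 6 = -9)
Y(D) = -1/5
M(W, v) = -9
(M(5, 10) + (-22 + Y(3))*(-90)) - 21574 = (-9 + (-22 - 1/5)*(-90)) - 21574 = (-9 - 111/5*(-90)) - 21574 = (-9 + 1998) - 21574 = 1989 - 21574 = -19585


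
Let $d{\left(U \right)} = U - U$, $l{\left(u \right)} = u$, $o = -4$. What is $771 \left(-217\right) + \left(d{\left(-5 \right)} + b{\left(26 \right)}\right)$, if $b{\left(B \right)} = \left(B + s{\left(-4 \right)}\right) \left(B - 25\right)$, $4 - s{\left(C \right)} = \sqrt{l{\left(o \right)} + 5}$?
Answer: $-167278$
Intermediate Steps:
$s{\left(C \right)} = 3$ ($s{\left(C \right)} = 4 - \sqrt{-4 + 5} = 4 - \sqrt{1} = 4 - 1 = 3$)
$b{\left(B \right)} = \left(-25 + B\right) \left(3 + B\right)$ ($b{\left(B \right)} = \left(B + 3\right) \left(B - 25\right) = \left(3 + B\right) \left(-25 + B\right) = \left(-25 + B\right) \left(3 + B\right)$)
$d{\left(U \right)} = 0$
$771 \left(-217\right) + \left(d{\left(-5 \right)} + b{\left(26 \right)}\right) = 771 \left(-217\right) + \left(0 - \left(647 - 676\right)\right) = -167307 + \left(0 - -29\right) = -167307 + \left(0 + 29\right) = -167307 + 29 = -167278$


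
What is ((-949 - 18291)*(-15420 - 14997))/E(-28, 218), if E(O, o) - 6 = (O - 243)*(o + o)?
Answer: -58522308/11815 ≈ -4953.2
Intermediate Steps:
E(O, o) = 6 + 2*o*(-243 + O) (E(O, o) = 6 + (O - 243)*(o + o) = 6 + (-243 + O)*(2*o) = 6 + 2*o*(-243 + O))
((-949 - 18291)*(-15420 - 14997))/E(-28, 218) = ((-949 - 18291)*(-15420 - 14997))/(6 - 486*218 + 2*(-28)*218) = (-19240*(-30417))/(6 - 105948 - 12208) = 585223080/(-118150) = 585223080*(-1/118150) = -58522308/11815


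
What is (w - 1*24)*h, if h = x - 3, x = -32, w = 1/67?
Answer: 56245/67 ≈ 839.48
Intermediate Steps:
w = 1/67 ≈ 0.014925
h = -35 (h = -32 - 3 = -35)
(w - 1*24)*h = (1/67 - 1*24)*(-35) = (1/67 - 24)*(-35) = -1607/67*(-35) = 56245/67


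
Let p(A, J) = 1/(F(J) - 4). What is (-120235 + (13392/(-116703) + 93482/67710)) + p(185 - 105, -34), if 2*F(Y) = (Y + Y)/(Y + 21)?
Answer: -316695960114743/2633986710 ≈ -1.2023e+5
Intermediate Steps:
F(Y) = Y/(21 + Y) (F(Y) = ((Y + Y)/(Y + 21))/2 = ((2*Y)/(21 + Y))/2 = (2*Y/(21 + Y))/2 = Y/(21 + Y))
p(A, J) = 1/(-4 + J/(21 + J)) (p(A, J) = 1/(J/(21 + J) - 4) = 1/(-4 + J/(21 + J)))
(-120235 + (13392/(-116703) + 93482/67710)) + p(185 - 105, -34) = (-120235 + (13392/(-116703) + 93482/67710)) + (21 - 34)/(3*(-28 - 1*(-34))) = (-120235 + (13392*(-1/116703) + 93482*(1/67710))) + (⅓)*(-13)/(-28 + 34) = (-120235 + (-1488/12967 + 46741/33855)) + (⅓)*(-13)/6 = (-120235 + 555714307/438997785) + (⅓)*(⅙)*(-13) = -52782342965168/438997785 - 13/18 = -316695960114743/2633986710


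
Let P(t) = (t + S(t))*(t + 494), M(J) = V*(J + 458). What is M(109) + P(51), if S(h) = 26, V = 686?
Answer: 430927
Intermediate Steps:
M(J) = 314188 + 686*J (M(J) = 686*(J + 458) = 686*(458 + J) = 314188 + 686*J)
P(t) = (26 + t)*(494 + t) (P(t) = (t + 26)*(t + 494) = (26 + t)*(494 + t))
M(109) + P(51) = (314188 + 686*109) + (12844 + 51**2 + 520*51) = (314188 + 74774) + (12844 + 2601 + 26520) = 388962 + 41965 = 430927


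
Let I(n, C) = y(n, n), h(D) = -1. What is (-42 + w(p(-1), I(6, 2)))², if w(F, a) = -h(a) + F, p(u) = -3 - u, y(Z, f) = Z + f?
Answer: 1849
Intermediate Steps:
I(n, C) = 2*n (I(n, C) = n + n = 2*n)
w(F, a) = 1 + F (w(F, a) = -1*(-1) + F = 1 + F)
(-42 + w(p(-1), I(6, 2)))² = (-42 + (1 + (-3 - 1*(-1))))² = (-42 + (1 + (-3 + 1)))² = (-42 + (1 - 2))² = (-42 - 1)² = (-43)² = 1849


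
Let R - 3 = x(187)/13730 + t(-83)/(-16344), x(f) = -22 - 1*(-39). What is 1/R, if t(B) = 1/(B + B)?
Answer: 18625458960/55899445129 ≈ 0.33320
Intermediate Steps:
t(B) = 1/(2*B)
x(f) = 17 (x(f) = -22 + 39 = 17)
R = 55899445129/18625458960 (R = 3 + (17/13730 + ((½)/(-83))/(-16344)) = 3 + (17*(1/13730) + ((½)*(-1/83))*(-1/16344)) = 3 + (17/13730 - 1/166*(-1/16344)) = 3 + (17/13730 + 1/2713104) = 3 + 23068249/18625458960 = 55899445129/18625458960 ≈ 3.0012)
1/R = 1/(55899445129/18625458960) = 18625458960/55899445129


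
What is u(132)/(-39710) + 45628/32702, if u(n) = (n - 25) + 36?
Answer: 82145977/59027110 ≈ 1.3917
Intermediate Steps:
u(n) = 11 + n (u(n) = (-25 + n) + 36 = 11 + n)
u(132)/(-39710) + 45628/32702 = (11 + 132)/(-39710) + 45628/32702 = 143*(-1/39710) + 45628*(1/32702) = -13/3610 + 22814/16351 = 82145977/59027110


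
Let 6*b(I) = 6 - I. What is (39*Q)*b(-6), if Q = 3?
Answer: 234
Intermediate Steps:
b(I) = 1 - I/6 (b(I) = (6 - I)/6 = 1 - I/6)
(39*Q)*b(-6) = (39*3)*(1 - ⅙*(-6)) = 117*(1 + 1) = 117*2 = 234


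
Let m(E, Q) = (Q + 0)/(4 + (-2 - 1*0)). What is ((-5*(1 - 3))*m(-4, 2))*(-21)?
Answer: -210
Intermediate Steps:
m(E, Q) = Q/2 (m(E, Q) = Q/(4 + (-2 + 0)) = Q/(4 - 2) = Q/2)
((-5*(1 - 3))*m(-4, 2))*(-21) = ((-5*(1 - 3))*((1/2)*2))*(-21) = (-5*(-2)*1)*(-21) = (10*1)*(-21) = 10*(-21) = -210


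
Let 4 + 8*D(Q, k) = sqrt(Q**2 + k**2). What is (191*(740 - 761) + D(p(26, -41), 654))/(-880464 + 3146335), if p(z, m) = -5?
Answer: -8023/4531742 + sqrt(427741)/18126968 ≈ -0.0017343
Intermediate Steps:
D(Q, k) = -1/2 + sqrt(Q**2 + k**2)/8
(191*(740 - 761) + D(p(26, -41), 654))/(-880464 + 3146335) = (191*(740 - 761) + (-1/2 + sqrt((-5)**2 + 654**2)/8))/(-880464 + 3146335) = (191*(-21) + (-1/2 + sqrt(25 + 427716)/8))/2265871 = (-4011 + (-1/2 + sqrt(427741)/8))*(1/2265871) = (-8023/2 + sqrt(427741)/8)*(1/2265871) = -8023/4531742 + sqrt(427741)/18126968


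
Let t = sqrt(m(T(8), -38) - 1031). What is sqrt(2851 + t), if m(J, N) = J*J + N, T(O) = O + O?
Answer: sqrt(2851 + I*sqrt(813)) ≈ 53.395 + 0.267*I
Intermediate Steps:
T(O) = 2*O
m(J, N) = N + J**2 (m(J, N) = J**2 + N = N + J**2)
t = I*sqrt(813) (t = sqrt((-38 + (2*8)**2) - 1031) = sqrt((-38 + 16**2) - 1031) = sqrt((-38 + 256) - 1031) = sqrt(218 - 1031) = sqrt(-813) = I*sqrt(813) ≈ 28.513*I)
sqrt(2851 + t) = sqrt(2851 + I*sqrt(813))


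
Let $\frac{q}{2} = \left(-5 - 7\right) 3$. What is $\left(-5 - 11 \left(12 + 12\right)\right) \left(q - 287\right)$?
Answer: $96571$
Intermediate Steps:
$q = -72$ ($q = 2 \left(-5 - 7\right) 3 = 2 \left(\left(-12\right) 3\right) = 2 \left(-36\right) = -72$)
$\left(-5 - 11 \left(12 + 12\right)\right) \left(q - 287\right) = \left(-5 - 11 \left(12 + 12\right)\right) \left(-72 - 287\right) = \left(-5 - 264\right) \left(-359\right) = \left(-269\right) \left(-359\right) = 96571$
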